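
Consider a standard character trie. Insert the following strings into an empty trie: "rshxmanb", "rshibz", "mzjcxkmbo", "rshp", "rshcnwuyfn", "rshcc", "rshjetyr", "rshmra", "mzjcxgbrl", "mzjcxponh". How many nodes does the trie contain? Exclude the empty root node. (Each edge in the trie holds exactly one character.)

45

Trace insertions, counting only characters that open a new branch:
  "rshxmanb" → 8 new (r, s, h, x, m, a, n, b)
  "rshibz" → prefix "rsh" already present; 3 new (i, b, z)
  "mzjcxkmbo" → 9 new (m, z, j, c, x, k, m, b, o)
  "rshp" → prefix "rsh" already present; 1 new (p)
  "rshcnwuyfn" → prefix "rsh" already present; 7 new (c, n, w, u, y, f, n)
  "rshcc" → prefix "rshc" already present; 1 new (c)
  "rshjetyr" → prefix "rsh" already present; 5 new (j, e, t, y, r)
  "rshmra" → prefix "rsh" already present; 3 new (m, r, a)
  "mzjcxgbrl" → prefix "mzjcx" already present; 4 new (g, b, r, l)
  "mzjcxponh" → prefix "mzjcx" already present; 4 new (p, o, n, h)
Total nodes = 8 + 3 + 9 + 1 + 7 + 1 + 5 + 3 + 4 + 4 = 45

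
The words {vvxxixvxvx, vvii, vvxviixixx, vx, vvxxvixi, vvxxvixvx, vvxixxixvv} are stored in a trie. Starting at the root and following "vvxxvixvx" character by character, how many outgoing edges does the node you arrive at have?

Walk "vvxxvixvx" from the root, arriving at one node.
No stored string extends past "vvxxvixvx".
That node has 0 child edges.

0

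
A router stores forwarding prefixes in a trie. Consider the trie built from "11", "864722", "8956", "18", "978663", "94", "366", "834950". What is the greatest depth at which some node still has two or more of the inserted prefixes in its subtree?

1

Equivalently: take the maximum, over all pairs, of their longest common prefix length.
e.g. "11" and "18" share the prefix "1" of length 1; no pair shares a longer one.
Longest shared-prefix length: 1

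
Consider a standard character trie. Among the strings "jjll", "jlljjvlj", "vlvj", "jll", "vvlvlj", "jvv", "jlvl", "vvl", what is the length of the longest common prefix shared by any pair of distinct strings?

Look for the deepest trie node that still has at least two words in its subtree.
e.g. "jll" and "jlljjvlj" share the prefix "jll" of length 3; no pair shares a longer one.
Longest shared-prefix length: 3

3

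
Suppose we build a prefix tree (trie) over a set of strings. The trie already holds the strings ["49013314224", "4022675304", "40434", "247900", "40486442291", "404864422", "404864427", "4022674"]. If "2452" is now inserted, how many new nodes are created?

2

Walking "2452" from the root, the first 2 characters ("24") follow existing edges; "5" is the first miss.
New nodes needed: |"2452"| − 2 = 4 − 2 = 2.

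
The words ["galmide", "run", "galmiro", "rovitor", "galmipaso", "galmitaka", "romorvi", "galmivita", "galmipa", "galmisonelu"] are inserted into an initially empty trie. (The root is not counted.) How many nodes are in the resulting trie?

For each word, the new-node count is its length minus the longest prefix already in the trie:
  "galmide" → 7 new (g, a, l, m, i, d, e)
  "run" → 3 new (r, u, n)
  "galmiro" → prefix "galmi" already present; 2 new (r, o)
  "rovitor" → prefix "r" already present; 6 new (o, v, i, t, o, r)
  "galmipaso" → prefix "galmi" already present; 4 new (p, a, s, o)
  "galmitaka" → prefix "galmi" already present; 4 new (t, a, k, a)
  "romorvi" → prefix "ro" already present; 5 new (m, o, r, v, i)
  "galmivita" → prefix "galmi" already present; 4 new (v, i, t, a)
  "galmipa" → prefix "galmipa" already present; 0 new (none)
  "galmisonelu" → prefix "galmi" already present; 6 new (s, o, n, e, l, u)
Total nodes = 7 + 3 + 2 + 6 + 4 + 4 + 5 + 4 + 0 + 6 = 41

41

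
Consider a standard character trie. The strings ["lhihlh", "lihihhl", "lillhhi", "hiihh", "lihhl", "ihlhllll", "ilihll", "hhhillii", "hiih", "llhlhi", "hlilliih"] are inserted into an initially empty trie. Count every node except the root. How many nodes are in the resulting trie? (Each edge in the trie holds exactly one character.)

For each word, the new-node count is its length minus the longest prefix already in the trie:
  "lhihlh" → 6 new (l, h, i, h, l, h)
  "lihihhl" → prefix "l" already present; 6 new (i, h, i, h, h, l)
  "lillhhi" → prefix "li" already present; 5 new (l, l, h, h, i)
  "hiihh" → 5 new (h, i, i, h, h)
  "lihhl" → prefix "lih" already present; 2 new (h, l)
  "ihlhllll" → 8 new (i, h, l, h, l, l, l, l)
  "ilihll" → prefix "i" already present; 5 new (l, i, h, l, l)
  "hhhillii" → prefix "h" already present; 7 new (h, h, i, l, l, i, i)
  "hiih" → prefix "hiih" already present; 0 new (none)
  "llhlhi" → prefix "l" already present; 5 new (l, h, l, h, i)
  "hlilliih" → prefix "h" already present; 7 new (l, i, l, l, i, i, h)
Total nodes = 6 + 6 + 5 + 5 + 2 + 8 + 5 + 7 + 0 + 5 + 7 = 56

56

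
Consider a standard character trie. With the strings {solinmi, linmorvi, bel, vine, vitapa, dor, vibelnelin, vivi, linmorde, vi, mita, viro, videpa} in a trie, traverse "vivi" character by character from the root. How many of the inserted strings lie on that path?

Traverse "vivi" character by character; count nodes along the way that are marked as word ends.
Prefixes of the query that are stored words: "vi", "vivi"
Count: 2

2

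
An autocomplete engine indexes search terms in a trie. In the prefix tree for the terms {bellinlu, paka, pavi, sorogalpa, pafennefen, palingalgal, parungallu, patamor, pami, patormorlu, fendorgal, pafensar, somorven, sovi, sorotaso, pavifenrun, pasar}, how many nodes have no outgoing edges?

Leaves are exactly the stored words that no other stored word extends.
Those words: "bellinlu", "fendorgal", "pafennefen", "pafensar", "paka", "palingalgal", "pami", "parungallu", "pasar", "patamor", "patormorlu", "pavifenrun", "somorven", "sorogalpa", "sorotaso", "sovi"
Leaf count: 16

16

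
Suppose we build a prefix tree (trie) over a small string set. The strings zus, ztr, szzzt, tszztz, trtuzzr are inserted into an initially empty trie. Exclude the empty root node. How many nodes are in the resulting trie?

Insert word by word; a character creates a node only if that edge doesn't already exist:
  "zus" → 3 new (z, u, s)
  "ztr" → prefix "z" already present; 2 new (t, r)
  "szzzt" → 5 new (s, z, z, z, t)
  "tszztz" → 6 new (t, s, z, z, t, z)
  "trtuzzr" → prefix "t" already present; 6 new (r, t, u, z, z, r)
Total nodes = 3 + 2 + 5 + 6 + 6 = 22

22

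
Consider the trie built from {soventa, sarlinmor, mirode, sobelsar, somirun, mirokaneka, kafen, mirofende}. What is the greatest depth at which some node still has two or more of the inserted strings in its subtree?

4

Look for the deepest trie node that still has at least two words in its subtree.
e.g. "mirode" and "mirofende" share the prefix "miro" of length 4; no pair shares a longer one.
Longest shared-prefix length: 4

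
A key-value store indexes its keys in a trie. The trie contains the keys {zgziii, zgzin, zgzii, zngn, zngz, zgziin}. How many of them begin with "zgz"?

4

Filter for entries beginning with "zgz":
Words under "zgz": zgzii, zgziii, zgziin, zgzin
Count: 4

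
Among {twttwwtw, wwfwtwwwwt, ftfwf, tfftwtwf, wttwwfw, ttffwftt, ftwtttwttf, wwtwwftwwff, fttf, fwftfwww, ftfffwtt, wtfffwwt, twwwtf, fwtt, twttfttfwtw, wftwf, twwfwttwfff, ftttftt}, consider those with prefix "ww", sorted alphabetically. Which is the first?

Words with prefix "ww", in lexicographic order: "wwfwtwwwwt", "wwtwwftwwff"
Position 1: wwfwtwwwwt

wwfwtwwwwt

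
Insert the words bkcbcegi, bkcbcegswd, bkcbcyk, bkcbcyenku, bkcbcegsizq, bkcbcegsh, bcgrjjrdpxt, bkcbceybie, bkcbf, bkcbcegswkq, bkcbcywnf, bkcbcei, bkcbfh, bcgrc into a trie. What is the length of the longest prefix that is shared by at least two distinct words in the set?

Look for the deepest trie node that still has at least two words in its subtree.
"bkcbcegswd" and "bkcbcegswkq" agree on "bkcbcegsw" (9 characters) before diverging; nothing deeper is shared.
Longest shared-prefix length: 9

9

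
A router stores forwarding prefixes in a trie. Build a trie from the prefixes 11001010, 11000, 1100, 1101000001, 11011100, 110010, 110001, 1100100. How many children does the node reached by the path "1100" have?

Walk "1100" from the root, arriving at one node.
Distinct next characters after "1100": 0, 1.
That node has 2 child edges.

2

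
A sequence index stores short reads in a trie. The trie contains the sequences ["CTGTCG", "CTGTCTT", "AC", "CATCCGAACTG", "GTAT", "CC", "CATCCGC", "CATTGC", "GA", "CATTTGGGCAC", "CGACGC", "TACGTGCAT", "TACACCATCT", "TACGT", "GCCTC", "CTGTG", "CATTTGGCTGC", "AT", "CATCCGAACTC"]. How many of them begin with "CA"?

Walk to "CA"; the words in its subtree are exactly those with that prefix.
Words under "CA": CATCCGAACTC, CATCCGAACTG, CATCCGC, CATTGC, CATTTGGCTGC, CATTTGGGCAC
Count: 6

6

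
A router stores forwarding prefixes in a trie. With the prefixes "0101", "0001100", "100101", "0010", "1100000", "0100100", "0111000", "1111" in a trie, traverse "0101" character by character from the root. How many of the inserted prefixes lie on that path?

1

Walk "0101" from the root; an end-of-word marker is hit whenever a stored word is a prefix of "0101".
Prefixes of the query that are stored words: "0101"
Count: 1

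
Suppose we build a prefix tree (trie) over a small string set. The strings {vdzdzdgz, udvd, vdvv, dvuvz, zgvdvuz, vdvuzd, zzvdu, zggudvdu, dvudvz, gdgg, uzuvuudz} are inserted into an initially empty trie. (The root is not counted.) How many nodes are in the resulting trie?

For each word, the new-node count is its length minus the longest prefix already in the trie:
  "vdzdzdgz" → 8 new (v, d, z, d, z, d, g, z)
  "udvd" → 4 new (u, d, v, d)
  "vdvv" → prefix "vd" already present; 2 new (v, v)
  "dvuvz" → 5 new (d, v, u, v, z)
  "zgvdvuz" → 7 new (z, g, v, d, v, u, z)
  "vdvuzd" → prefix "vdv" already present; 3 new (u, z, d)
  "zzvdu" → prefix "z" already present; 4 new (z, v, d, u)
  "zggudvdu" → prefix "zg" already present; 6 new (g, u, d, v, d, u)
  "dvudvz" → prefix "dvu" already present; 3 new (d, v, z)
  "gdgg" → 4 new (g, d, g, g)
  "uzuvuudz" → prefix "u" already present; 7 new (z, u, v, u, u, d, z)
Total nodes = 8 + 4 + 2 + 5 + 7 + 3 + 4 + 6 + 3 + 4 + 7 = 53

53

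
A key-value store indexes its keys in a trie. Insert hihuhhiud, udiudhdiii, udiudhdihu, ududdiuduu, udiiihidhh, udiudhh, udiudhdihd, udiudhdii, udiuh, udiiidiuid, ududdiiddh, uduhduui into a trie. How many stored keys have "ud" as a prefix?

Filter for entries beginning with "ud":
Words under "ud": udiiidiuid, udiiihidhh, udiudhdihd, udiudhdihu, udiudhdii, udiudhdiii, udiudhh, udiuh, ududdiiddh, ududdiuduu, uduhduui
Count: 11

11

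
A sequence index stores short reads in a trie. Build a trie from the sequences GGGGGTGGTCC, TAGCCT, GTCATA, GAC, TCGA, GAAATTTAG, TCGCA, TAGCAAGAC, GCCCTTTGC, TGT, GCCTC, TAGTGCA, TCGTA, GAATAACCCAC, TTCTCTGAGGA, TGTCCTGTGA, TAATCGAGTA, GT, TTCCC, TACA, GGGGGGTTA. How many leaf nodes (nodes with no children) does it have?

A leaf is a node with no children — equivalently, the end of a word that is not a proper prefix of any other stored word.
Those words: "GAAATTTAG", "GAATAACCCAC", "GAC", "GCCCTTTGC", "GCCTC", "GGGGGGTTA", "GGGGGTGGTCC", "GTCATA", "TAATCGAGTA", "TACA", "TAGCAAGAC", "TAGCCT", "TAGTGCA", "TCGA", "TCGCA", "TCGTA", "TGTCCTGTGA", "TTCCC", "TTCTCTGAGGA"
Leaf count: 19

19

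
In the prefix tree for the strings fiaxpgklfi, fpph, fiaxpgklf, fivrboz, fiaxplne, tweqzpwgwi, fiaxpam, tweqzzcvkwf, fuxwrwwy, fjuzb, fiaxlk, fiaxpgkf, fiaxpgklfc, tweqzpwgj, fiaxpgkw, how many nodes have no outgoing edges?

A leaf is a node with no children — equivalently, the end of a word that is not a proper prefix of any other stored word.
Those words: "fiaxlk", "fiaxpam", "fiaxpgkf", "fiaxpgklfc", "fiaxpgklfi", "fiaxpgkw", "fiaxplne", "fivrboz", "fjuzb", "fpph", "fuxwrwwy", "tweqzpwgj", "tweqzpwgwi", "tweqzzcvkwf"
Leaf count: 14

14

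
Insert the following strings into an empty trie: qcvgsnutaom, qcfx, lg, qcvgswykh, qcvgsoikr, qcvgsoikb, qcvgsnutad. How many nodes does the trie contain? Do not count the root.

Count nodes per top-level branch (shared prefixes stored once):
  'l'-branch (lg): 2 nodes
  'q'-branch (qcfx, qcvgsnutad, qcvgsnutaom, qcvgsoikb, qcvgsoikr, qcvgswykh): 23 nodes
Sum: 25

25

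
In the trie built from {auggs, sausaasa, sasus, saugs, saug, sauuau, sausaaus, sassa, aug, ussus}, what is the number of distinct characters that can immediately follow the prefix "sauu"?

1

Walk "sauu" from the root, arriving at one node.
Distinct next characters after "sauu": a.
That node has 1 child edge.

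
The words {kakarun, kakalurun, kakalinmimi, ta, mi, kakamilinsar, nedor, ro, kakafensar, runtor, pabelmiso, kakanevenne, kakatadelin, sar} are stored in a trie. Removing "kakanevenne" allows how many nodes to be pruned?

7

After clearing the end-marker at "kakanevenne", prune upward until reaching a node still needed by another word.
The suffix "nevenne" (7 nodes) is used only by "kakanevenne"; the node for "kaka" still has the child "r", so pruning stops there.
Nodes removed: 7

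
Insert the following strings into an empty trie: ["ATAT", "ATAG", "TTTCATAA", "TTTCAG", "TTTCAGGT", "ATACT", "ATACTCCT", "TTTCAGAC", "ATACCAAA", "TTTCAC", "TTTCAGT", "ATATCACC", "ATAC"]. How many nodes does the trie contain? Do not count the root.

33

Insert word by word; a character creates a node only if that edge doesn't already exist:
  "ATAT" → 4 new (A, T, A, T)
  "ATAG" → prefix "ATA" already present; 1 new (G)
  "TTTCATAA" → 8 new (T, T, T, C, A, T, A, A)
  "TTTCAG" → prefix "TTTCA" already present; 1 new (G)
  "TTTCAGGT" → prefix "TTTCAG" already present; 2 new (G, T)
  "ATACT" → prefix "ATA" already present; 2 new (C, T)
  "ATACTCCT" → prefix "ATACT" already present; 3 new (C, C, T)
  "TTTCAGAC" → prefix "TTTCAG" already present; 2 new (A, C)
  "ATACCAAA" → prefix "ATAC" already present; 4 new (C, A, A, A)
  "TTTCAC" → prefix "TTTCA" already present; 1 new (C)
  "TTTCAGT" → prefix "TTTCAG" already present; 1 new (T)
  "ATATCACC" → prefix "ATAT" already present; 4 new (C, A, C, C)
  "ATAC" → prefix "ATAC" already present; 0 new (none)
Total nodes = 4 + 1 + 8 + 1 + 2 + 2 + 3 + 2 + 4 + 1 + 1 + 4 + 0 = 33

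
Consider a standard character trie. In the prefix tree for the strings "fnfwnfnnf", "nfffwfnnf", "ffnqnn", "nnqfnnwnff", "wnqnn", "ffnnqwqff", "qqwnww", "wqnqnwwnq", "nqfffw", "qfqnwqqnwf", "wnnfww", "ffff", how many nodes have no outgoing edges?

12

A leaf is a node with no children — equivalently, the end of a word that is not a proper prefix of any other stored word.
Those words: "ffff", "ffnnqwqff", "ffnqnn", "fnfwnfnnf", "nfffwfnnf", "nnqfnnwnff", "nqfffw", "qfqnwqqnwf", "qqwnww", "wnnfww", "wnqnn", "wqnqnwwnq"
Leaf count: 12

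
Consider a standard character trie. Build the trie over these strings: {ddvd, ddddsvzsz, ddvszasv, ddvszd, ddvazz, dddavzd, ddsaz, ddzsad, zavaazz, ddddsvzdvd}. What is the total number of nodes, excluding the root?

41

Insert word by word; a character creates a node only if that edge doesn't already exist:
  "ddvd" → 4 new (d, d, v, d)
  "ddddsvzsz" → prefix "dd" already present; 7 new (d, d, s, v, z, s, z)
  "ddvszasv" → prefix "ddv" already present; 5 new (s, z, a, s, v)
  "ddvszd" → prefix "ddvsz" already present; 1 new (d)
  "ddvazz" → prefix "ddv" already present; 3 new (a, z, z)
  "dddavzd" → prefix "ddd" already present; 4 new (a, v, z, d)
  "ddsaz" → prefix "dd" already present; 3 new (s, a, z)
  "ddzsad" → prefix "dd" already present; 4 new (z, s, a, d)
  "zavaazz" → 7 new (z, a, v, a, a, z, z)
  "ddddsvzdvd" → prefix "ddddsvz" already present; 3 new (d, v, d)
Total nodes = 4 + 7 + 5 + 1 + 3 + 4 + 3 + 4 + 7 + 3 = 41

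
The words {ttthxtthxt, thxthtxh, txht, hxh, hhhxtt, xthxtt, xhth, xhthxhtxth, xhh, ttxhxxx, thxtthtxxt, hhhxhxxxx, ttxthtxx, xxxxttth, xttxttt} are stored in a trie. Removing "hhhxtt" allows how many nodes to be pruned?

2

After clearing the end-marker at "hhhxtt", prune upward until reaching a node still needed by another word.
The suffix "tt" (2 nodes) is used only by "hhhxtt"; the node for "hhhx" still has the child "h", so pruning stops there.
Nodes removed: 2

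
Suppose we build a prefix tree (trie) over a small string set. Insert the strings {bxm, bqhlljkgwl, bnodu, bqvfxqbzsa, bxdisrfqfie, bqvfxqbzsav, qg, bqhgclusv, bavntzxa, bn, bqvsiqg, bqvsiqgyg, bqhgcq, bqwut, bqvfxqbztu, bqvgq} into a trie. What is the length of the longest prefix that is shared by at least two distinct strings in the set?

10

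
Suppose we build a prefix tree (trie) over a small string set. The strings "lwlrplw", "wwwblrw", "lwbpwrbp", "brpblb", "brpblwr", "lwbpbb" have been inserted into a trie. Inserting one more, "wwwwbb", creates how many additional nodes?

"www" is already a path in the trie; the remaining "wbb" must be added.
New nodes needed: |"wwwwbb"| − 3 = 6 − 3 = 3.

3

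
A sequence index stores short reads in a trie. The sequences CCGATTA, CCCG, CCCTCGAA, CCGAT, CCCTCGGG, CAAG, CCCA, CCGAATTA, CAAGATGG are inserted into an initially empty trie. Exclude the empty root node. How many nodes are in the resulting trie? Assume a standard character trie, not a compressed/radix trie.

28

Trie structure (* marks end of a word):
(root)
└─ C
   ├─ A
   │  └─ A
   │     └─ G *
   │        └─ A
   │           └─ T
   │              └─ G
   │                 └─ G *
   └─ C
      ├─ C
      │  ├─ A *
      │  ├─ G *
      │  └─ T
      │     └─ C
      │        └─ G
      │           ├─ A
      │           │  └─ A *
      │           └─ G
      │              └─ G *
      └─ G
         └─ A
            ├─ A
            │  └─ T
            │     └─ T
            │        └─ A *
            └─ T *
               └─ T
                  └─ A *
Counting every labelled node above: 28.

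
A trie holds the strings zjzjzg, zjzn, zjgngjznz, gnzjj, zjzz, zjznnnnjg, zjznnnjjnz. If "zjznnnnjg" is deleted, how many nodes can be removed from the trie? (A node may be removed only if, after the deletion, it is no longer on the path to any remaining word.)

3

Walk "zjznnnnjg" from the leaf back toward the root, removing each node that no remaining word uses.
The suffix "njg" (3 nodes) is used only by "zjznnnnjg"; the node for "zjznnn" still has the child "j", so pruning stops there.
Nodes removed: 3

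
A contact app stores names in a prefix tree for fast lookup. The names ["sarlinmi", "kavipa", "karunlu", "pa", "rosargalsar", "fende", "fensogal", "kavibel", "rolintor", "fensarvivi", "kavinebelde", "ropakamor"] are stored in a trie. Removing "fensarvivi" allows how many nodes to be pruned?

A node on "fensarvivi"'s path can go only if nothing else ends at it or branches off below it.
The suffix "arvivi" (6 nodes) is used only by "fensarvivi"; the node for "fens" still has the child "o", so pruning stops there.
Nodes removed: 6

6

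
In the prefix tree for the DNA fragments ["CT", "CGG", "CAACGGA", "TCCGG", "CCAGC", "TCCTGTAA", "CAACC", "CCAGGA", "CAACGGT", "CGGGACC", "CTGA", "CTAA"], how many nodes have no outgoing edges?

A leaf is a node with no children — equivalently, the end of a word that is not a proper prefix of any other stored word.
Those words: "CAACC", "CAACGGA", "CAACGGT", "CCAGC", "CCAGGA", "CGGGACC", "CTAA", "CTGA", "TCCGG", "TCCTGTAA"
Leaf count: 10

10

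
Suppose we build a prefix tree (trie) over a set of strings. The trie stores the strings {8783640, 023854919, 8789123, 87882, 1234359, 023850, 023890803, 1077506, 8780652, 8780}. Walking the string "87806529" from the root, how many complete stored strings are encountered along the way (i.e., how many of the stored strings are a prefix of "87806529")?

2

Traverse "87806529" character by character; count nodes along the way that are marked as word ends.
Prefixes of the query that are stored words: "8780", "8780652"
Count: 2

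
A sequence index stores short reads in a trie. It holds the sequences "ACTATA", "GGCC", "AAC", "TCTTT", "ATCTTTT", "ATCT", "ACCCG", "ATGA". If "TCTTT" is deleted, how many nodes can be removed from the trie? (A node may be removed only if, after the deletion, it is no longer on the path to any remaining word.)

5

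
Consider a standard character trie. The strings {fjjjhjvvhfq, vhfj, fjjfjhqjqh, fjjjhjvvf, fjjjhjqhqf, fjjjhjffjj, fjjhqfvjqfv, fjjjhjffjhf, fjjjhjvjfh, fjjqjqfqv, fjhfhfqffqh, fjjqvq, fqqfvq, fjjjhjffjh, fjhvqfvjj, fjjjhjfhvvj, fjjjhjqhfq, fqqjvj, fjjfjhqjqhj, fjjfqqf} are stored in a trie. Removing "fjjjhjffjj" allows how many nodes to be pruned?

1

A node on "fjjjhjffjj"'s path can go only if nothing else ends at it or branches off below it.
The suffix "j" (1 node) is used only by "fjjjhjffjj"; the node for "fjjjhjffj" still has the child "h", so pruning stops there.
Nodes removed: 1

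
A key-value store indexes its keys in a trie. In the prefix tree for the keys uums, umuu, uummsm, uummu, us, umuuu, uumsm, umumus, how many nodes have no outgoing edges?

6

Leaves are exactly the stored words that no other stored word extends.
Those words: "umumus", "umuuu", "us", "uummsm", "uummu", "uumsm"
Leaf count: 6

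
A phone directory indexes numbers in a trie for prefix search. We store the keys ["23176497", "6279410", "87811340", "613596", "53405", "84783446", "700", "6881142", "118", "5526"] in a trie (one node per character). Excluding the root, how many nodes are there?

55

Trace insertions, counting only characters that open a new branch:
  "23176497" → 8 new (2, 3, 1, 7, 6, 4, 9, 7)
  "6279410" → 7 new (6, 2, 7, 9, 4, 1, 0)
  "87811340" → 8 new (8, 7, 8, 1, 1, 3, 4, 0)
  "613596" → prefix "6" already present; 5 new (1, 3, 5, 9, 6)
  "53405" → 5 new (5, 3, 4, 0, 5)
  "84783446" → prefix "8" already present; 7 new (4, 7, 8, 3, 4, 4, 6)
  "700" → 3 new (7, 0, 0)
  "6881142" → prefix "6" already present; 6 new (8, 8, 1, 1, 4, 2)
  "118" → 3 new (1, 1, 8)
  "5526" → prefix "5" already present; 3 new (5, 2, 6)
Total nodes = 8 + 7 + 8 + 5 + 5 + 7 + 3 + 6 + 3 + 3 = 55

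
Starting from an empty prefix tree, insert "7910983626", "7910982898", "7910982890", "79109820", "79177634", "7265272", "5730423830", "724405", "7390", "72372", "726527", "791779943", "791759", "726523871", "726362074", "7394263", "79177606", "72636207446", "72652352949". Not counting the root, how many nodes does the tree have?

Insert word by word; a character creates a node only if that edge doesn't already exist:
  "7910983626" → 10 new (7, 9, 1, 0, 9, 8, 3, 6, 2, 6)
  "7910982898" → prefix "791098" already present; 4 new (2, 8, 9, 8)
  "7910982890" → prefix "791098289" already present; 1 new (0)
  "79109820" → prefix "7910982" already present; 1 new (0)
  "79177634" → prefix "791" already present; 5 new (7, 7, 6, 3, 4)
  "7265272" → prefix "7" already present; 6 new (2, 6, 5, 2, 7, 2)
  "5730423830" → 10 new (5, 7, 3, 0, 4, 2, 3, 8, 3, 0)
  "724405" → prefix "72" already present; 4 new (4, 4, 0, 5)
  "7390" → prefix "7" already present; 3 new (3, 9, 0)
  "72372" → prefix "72" already present; 3 new (3, 7, 2)
  "726527" → prefix "726527" already present; 0 new (none)
  "791779943" → prefix "79177" already present; 4 new (9, 9, 4, 3)
  "791759" → prefix "7917" already present; 2 new (5, 9)
  "726523871" → prefix "72652" already present; 4 new (3, 8, 7, 1)
  "726362074" → prefix "726" already present; 6 new (3, 6, 2, 0, 7, 4)
  "7394263" → prefix "739" already present; 4 new (4, 2, 6, 3)
  "79177606" → prefix "791776" already present; 2 new (0, 6)
  "72636207446" → prefix "726362074" already present; 2 new (4, 6)
  "72652352949" → prefix "726523" already present; 5 new (5, 2, 9, 4, 9)
Total nodes = 10 + 4 + 1 + 1 + 5 + 6 + 10 + 4 + 3 + 3 + 0 + 4 + 2 + 4 + 6 + 4 + 2 + 2 + 5 = 76

76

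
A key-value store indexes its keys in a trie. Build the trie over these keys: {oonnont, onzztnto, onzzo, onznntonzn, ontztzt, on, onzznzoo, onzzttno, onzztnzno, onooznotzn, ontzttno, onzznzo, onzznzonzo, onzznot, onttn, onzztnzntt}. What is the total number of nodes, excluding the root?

57

Insert word by word; a character creates a node only if that edge doesn't already exist:
  "oonnont" → 7 new (o, o, n, n, o, n, t)
  "onzztnto" → prefix "o" already present; 7 new (n, z, z, t, n, t, o)
  "onzzo" → prefix "onzz" already present; 1 new (o)
  "onznntonzn" → prefix "onz" already present; 7 new (n, n, t, o, n, z, n)
  "ontztzt" → prefix "on" already present; 5 new (t, z, t, z, t)
  "on" → prefix "on" already present; 0 new (none)
  "onzznzoo" → prefix "onzz" already present; 4 new (n, z, o, o)
  "onzzttno" → prefix "onzzt" already present; 3 new (t, n, o)
  "onzztnzno" → prefix "onzztn" already present; 3 new (z, n, o)
  "onooznotzn" → prefix "on" already present; 8 new (o, o, z, n, o, t, z, n)
  "ontzttno" → prefix "ontzt" already present; 3 new (t, n, o)
  "onzznzo" → prefix "onzznzo" already present; 0 new (none)
  "onzznzonzo" → prefix "onzznzo" already present; 3 new (n, z, o)
  "onzznot" → prefix "onzzn" already present; 2 new (o, t)
  "onttn" → prefix "ont" already present; 2 new (t, n)
  "onzztnzntt" → prefix "onzztnzn" already present; 2 new (t, t)
Total nodes = 7 + 7 + 1 + 7 + 5 + 0 + 4 + 3 + 3 + 8 + 3 + 0 + 3 + 2 + 2 + 2 = 57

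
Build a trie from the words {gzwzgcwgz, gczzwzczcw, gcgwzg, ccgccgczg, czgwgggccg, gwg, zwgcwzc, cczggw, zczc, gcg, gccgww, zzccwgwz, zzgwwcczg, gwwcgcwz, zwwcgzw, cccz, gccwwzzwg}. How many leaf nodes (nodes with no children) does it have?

16

A leaf is a node with no children — equivalently, the end of a word that is not a proper prefix of any other stored word.
Those words: "cccz", "ccgccgczg", "cczggw", "czgwgggccg", "gccgww", "gccwwzzwg", "gcgwzg", "gczzwzczcw", "gwg", "gwwcgcwz", "gzwzgcwgz", "zczc", "zwgcwzc", "zwwcgzw", "zzccwgwz", "zzgwwcczg"
Leaf count: 16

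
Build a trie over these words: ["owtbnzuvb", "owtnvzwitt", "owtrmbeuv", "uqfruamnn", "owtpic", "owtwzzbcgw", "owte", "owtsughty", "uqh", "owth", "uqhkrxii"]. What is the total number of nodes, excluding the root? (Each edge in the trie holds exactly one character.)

Count nodes per top-level branch (shared prefixes stored once):
  'o'-branch (owtbnzuvb, owte, owth, owtnvzwitt, owtpic, owtrmbeuv, owtsughty, owtwzzbcgw): 40 nodes
  'u'-branch (uqfruamnn, uqh, uqhkrxii): 15 nodes
Sum: 55

55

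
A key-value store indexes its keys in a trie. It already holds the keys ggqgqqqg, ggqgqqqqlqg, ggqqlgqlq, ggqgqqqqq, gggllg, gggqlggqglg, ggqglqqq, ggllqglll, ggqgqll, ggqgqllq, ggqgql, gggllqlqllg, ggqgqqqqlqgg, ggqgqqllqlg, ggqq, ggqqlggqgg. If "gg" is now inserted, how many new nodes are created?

0

Every character of "gg" already lies on an existing path (it is a prefix of some stored word).
No new nodes are needed: 0.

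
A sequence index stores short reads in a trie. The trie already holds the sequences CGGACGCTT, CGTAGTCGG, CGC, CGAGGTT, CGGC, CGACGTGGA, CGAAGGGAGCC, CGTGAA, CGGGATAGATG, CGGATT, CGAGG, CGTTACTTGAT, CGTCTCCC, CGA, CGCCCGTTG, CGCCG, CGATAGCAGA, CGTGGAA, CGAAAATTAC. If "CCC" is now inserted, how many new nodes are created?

Walking "CCC" from the root, the first 1 characters ("C") follow existing edges; "C" is the first miss.
New nodes needed: |"CCC"| − 1 = 3 − 1 = 2.

2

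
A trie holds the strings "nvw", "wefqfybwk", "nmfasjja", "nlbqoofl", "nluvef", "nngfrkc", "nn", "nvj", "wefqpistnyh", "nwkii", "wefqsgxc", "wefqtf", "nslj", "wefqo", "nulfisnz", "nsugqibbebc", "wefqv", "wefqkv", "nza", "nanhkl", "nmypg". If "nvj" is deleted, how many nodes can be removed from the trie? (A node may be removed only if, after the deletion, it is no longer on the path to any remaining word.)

1

After clearing the end-marker at "nvj", prune upward until reaching a node still needed by another word.
The suffix "j" (1 node) is used only by "nvj"; the node for "nv" still has the child "w", so pruning stops there.
Nodes removed: 1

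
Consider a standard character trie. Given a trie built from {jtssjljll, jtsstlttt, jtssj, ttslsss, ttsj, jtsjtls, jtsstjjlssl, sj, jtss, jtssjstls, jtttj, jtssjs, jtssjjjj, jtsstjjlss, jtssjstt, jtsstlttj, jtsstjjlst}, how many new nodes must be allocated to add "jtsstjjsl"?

The longest prefix of "jtsstjjsl" already in the trie is "jtsstjj" (length 7).
Each of the 2 remaining characters creates one node.

2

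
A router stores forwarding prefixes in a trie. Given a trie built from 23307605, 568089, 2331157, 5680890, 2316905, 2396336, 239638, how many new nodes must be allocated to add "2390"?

1

"239" is already a path in the trie; the remaining "0" must be added.
New nodes needed: |"2390"| − 3 = 4 − 3 = 1.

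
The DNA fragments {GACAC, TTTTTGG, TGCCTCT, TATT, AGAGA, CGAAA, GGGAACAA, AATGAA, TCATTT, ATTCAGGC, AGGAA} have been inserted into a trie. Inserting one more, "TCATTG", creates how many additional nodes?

1

"TCATT" is already a path in the trie; the remaining "G" must be added.
New nodes needed: |"TCATTG"| − 5 = 6 − 5 = 1.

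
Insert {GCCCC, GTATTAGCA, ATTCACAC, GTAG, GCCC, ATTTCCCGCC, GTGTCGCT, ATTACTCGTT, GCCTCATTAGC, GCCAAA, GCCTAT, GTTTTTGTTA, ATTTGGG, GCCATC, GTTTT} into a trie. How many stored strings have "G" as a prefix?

Filter for entries beginning with "G":
Words under "G": GCCAAA, GCCATC, GCCC, GCCCC, GCCTAT, GCCTCATTAGC, GTAG, GTATTAGCA, GTGTCGCT, GTTTT, GTTTTTGTTA
Count: 11

11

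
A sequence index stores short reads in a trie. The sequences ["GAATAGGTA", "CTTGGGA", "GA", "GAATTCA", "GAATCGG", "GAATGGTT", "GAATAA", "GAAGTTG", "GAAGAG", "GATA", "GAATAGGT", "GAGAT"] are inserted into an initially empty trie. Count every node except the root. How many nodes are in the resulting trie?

38

Trace insertions, counting only characters that open a new branch:
  "GAATAGGTA" → 9 new (G, A, A, T, A, G, G, T, A)
  "CTTGGGA" → 7 new (C, T, T, G, G, G, A)
  "GA" → prefix "GA" already present; 0 new (none)
  "GAATTCA" → prefix "GAAT" already present; 3 new (T, C, A)
  "GAATCGG" → prefix "GAAT" already present; 3 new (C, G, G)
  "GAATGGTT" → prefix "GAAT" already present; 4 new (G, G, T, T)
  "GAATAA" → prefix "GAATA" already present; 1 new (A)
  "GAAGTTG" → prefix "GAA" already present; 4 new (G, T, T, G)
  "GAAGAG" → prefix "GAAG" already present; 2 new (A, G)
  "GATA" → prefix "GA" already present; 2 new (T, A)
  "GAATAGGT" → prefix "GAATAGGT" already present; 0 new (none)
  "GAGAT" → prefix "GA" already present; 3 new (G, A, T)
Total nodes = 9 + 7 + 0 + 3 + 3 + 4 + 1 + 4 + 2 + 2 + 0 + 3 = 38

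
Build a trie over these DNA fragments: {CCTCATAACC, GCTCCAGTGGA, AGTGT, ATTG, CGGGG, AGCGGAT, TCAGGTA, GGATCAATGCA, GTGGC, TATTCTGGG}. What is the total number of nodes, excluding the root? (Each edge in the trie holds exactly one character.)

Trace insertions, counting only characters that open a new branch:
  "CCTCATAACC" → 10 new (C, C, T, C, A, T, A, A, C, C)
  "GCTCCAGTGGA" → 11 new (G, C, T, C, C, A, G, T, G, G, A)
  "AGTGT" → 5 new (A, G, T, G, T)
  "ATTG" → prefix "A" already present; 3 new (T, T, G)
  "CGGGG" → prefix "C" already present; 4 new (G, G, G, G)
  "AGCGGAT" → prefix "AG" already present; 5 new (C, G, G, A, T)
  "TCAGGTA" → 7 new (T, C, A, G, G, T, A)
  "GGATCAATGCA" → prefix "G" already present; 10 new (G, A, T, C, A, A, T, G, C, A)
  "GTGGC" → prefix "G" already present; 4 new (T, G, G, C)
  "TATTCTGGG" → prefix "T" already present; 8 new (A, T, T, C, T, G, G, G)
Total nodes = 10 + 11 + 5 + 3 + 4 + 5 + 7 + 10 + 4 + 8 = 67

67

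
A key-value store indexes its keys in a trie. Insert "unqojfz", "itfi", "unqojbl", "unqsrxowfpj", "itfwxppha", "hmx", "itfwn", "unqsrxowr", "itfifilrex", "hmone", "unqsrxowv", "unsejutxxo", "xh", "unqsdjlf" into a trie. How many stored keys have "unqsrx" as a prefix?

3

Traverse to the node for "unqsrx", then collect every word in that subtree.
Matches: "unqsrxowfpj", "unqsrxowr", "unqsrxowv"
Count: 3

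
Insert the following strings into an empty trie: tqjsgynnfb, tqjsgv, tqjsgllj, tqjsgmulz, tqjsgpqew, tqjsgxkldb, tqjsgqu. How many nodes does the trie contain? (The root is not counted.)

29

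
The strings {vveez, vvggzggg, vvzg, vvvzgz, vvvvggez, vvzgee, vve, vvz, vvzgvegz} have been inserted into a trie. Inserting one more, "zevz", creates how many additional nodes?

No existing word starts with "z", so every character of "zevz" needs a new node.
4 − 0 = 4 new nodes.

4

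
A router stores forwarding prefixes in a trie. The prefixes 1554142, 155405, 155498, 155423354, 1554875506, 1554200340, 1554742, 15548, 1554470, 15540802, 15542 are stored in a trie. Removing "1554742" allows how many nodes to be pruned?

3

Walk "1554742" from the leaf back toward the root, removing each node that no remaining word uses.
The suffix "742" (3 nodes) is used only by "1554742"; the node for "1554" still has the child "1", so pruning stops there.
Nodes removed: 3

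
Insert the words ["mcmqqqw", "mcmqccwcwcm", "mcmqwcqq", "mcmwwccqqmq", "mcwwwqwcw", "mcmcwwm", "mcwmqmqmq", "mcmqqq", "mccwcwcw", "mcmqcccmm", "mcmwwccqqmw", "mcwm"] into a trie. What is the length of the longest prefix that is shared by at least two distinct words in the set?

The deepest shared node is where two words last agree before diverging.
e.g. "mcmwwccqqmq" and "mcmwwccqqmw" share the prefix "mcmwwccqqm" of length 10; no pair shares a longer one.
Longest shared-prefix length: 10

10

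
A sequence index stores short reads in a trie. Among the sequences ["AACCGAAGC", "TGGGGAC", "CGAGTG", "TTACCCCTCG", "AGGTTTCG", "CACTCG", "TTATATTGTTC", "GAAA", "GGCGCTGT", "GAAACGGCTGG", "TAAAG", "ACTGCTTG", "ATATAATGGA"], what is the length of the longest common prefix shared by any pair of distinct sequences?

4

The deepest shared node is where two words last agree before diverging.
e.g. "GAAA" and "GAAACGGCTGG" share the prefix "GAAA" of length 4; no pair shares a longer one.
Longest shared-prefix length: 4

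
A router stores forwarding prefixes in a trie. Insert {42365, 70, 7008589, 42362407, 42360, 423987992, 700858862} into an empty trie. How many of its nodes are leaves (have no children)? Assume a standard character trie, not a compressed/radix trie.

Leaves are exactly the stored words that no other stored word extends.
Those words: "42360", "42362407", "42365", "423987992", "700858862", "7008589"
Leaf count: 6

6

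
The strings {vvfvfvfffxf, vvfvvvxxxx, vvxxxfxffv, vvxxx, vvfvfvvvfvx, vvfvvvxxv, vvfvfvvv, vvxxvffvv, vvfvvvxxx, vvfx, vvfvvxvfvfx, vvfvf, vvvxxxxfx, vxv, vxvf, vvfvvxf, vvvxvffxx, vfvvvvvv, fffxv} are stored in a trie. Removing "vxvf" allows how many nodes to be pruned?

1

Walk "vxvf" from the leaf back toward the root, removing each node that no remaining word uses.
The suffix "f" (1 node) is used only by "vxvf"; "vxv" is itself a stored word, so pruning stops there.
Nodes removed: 1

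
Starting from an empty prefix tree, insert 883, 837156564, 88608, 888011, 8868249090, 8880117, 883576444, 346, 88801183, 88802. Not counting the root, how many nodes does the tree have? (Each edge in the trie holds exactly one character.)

38

Count nodes per top-level branch (shared prefixes stored once):
  '3'-branch (346): 3 nodes
  '8'-branch (837156564, 883, 883576444, 88608, 8868249090, 888011, 8880117, 88801183, 88802): 35 nodes
Sum: 38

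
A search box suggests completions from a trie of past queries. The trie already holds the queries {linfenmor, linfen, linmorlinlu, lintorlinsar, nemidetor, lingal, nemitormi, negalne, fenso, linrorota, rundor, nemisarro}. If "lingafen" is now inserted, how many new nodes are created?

3

The longest prefix of "lingafen" already in the trie is "linga" (length 5).
So 8 − 5 = 3 new nodes.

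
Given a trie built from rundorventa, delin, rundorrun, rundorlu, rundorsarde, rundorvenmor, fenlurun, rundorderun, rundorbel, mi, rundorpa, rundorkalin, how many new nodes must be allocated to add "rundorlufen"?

"rundorlu" is already a path in the trie; the remaining "fen" must be added.
Each of the 3 remaining characters creates one node.

3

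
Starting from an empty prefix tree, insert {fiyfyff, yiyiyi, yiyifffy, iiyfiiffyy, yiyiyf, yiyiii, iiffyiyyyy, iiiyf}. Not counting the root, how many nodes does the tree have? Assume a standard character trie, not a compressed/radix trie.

Count nodes per top-level branch (shared prefixes stored once):
  'f'-branch (fiyfyff): 7 nodes
  'i'-branch (iiffyiyyyy, iiiyf, iiyfiiffyy): 21 nodes
  'y'-branch (yiyifffy, yiyiii, yiyiyf, yiyiyi): 13 nodes
Sum: 41

41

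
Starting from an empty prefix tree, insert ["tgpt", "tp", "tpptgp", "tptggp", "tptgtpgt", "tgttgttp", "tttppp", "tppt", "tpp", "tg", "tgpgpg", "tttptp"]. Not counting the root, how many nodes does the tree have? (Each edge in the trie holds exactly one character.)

33

Trie structure (* marks end of a word):
(root)
└─ t
   ├─ g *
   │  ├─ p
   │  │  ├─ g
   │  │  │  └─ p
   │  │  │     └─ g *
   │  │  └─ t *
   │  └─ t
   │     └─ t
   │        └─ g
   │           └─ t
   │              └─ t
   │                 └─ p *
   ├─ p *
   │  ├─ p *
   │  │  └─ t *
   │  │     └─ g
   │  │        └─ p *
   │  └─ t
   │     └─ g
   │        ├─ g
   │        │  └─ p *
   │        └─ t
   │           └─ p
   │              └─ g
   │                 └─ t *
   └─ t
      └─ t
         └─ p
            ├─ p
            │  └─ p *
            └─ t
               └─ p *
Counting every labelled node above: 33.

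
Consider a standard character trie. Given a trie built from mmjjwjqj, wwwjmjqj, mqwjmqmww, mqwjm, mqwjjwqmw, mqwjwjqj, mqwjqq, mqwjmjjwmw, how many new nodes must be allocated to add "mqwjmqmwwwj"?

2

Walking "mqwjmqmwwwj" from the root, the first 9 characters ("mqwjmqmww") follow existing edges; "w" is the first miss.
Each of the 2 remaining characters creates one node.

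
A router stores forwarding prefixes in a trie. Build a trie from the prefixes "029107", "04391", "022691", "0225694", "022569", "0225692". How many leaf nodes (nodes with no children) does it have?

5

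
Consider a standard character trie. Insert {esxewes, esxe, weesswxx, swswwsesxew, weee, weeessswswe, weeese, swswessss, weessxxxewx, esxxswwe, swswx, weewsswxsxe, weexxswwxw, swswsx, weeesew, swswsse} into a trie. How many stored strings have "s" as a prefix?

Traverse to the node for "s", then collect every word in that subtree.
Matches: "swswessss", "swswsse", "swswsx", "swswwsesxew", "swswx"
Count: 5

5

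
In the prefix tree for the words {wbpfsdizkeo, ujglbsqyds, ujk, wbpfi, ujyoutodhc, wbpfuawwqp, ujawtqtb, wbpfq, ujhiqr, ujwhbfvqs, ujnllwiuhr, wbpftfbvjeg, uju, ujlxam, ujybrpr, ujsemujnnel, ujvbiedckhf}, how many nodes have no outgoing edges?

17

A leaf is a node with no children — equivalently, the end of a word that is not a proper prefix of any other stored word.
Those words: "ujawtqtb", "ujglbsqyds", "ujhiqr", "ujk", "ujlxam", "ujnllwiuhr", "ujsemujnnel", "uju", "ujvbiedckhf", "ujwhbfvqs", "ujybrpr", "ujyoutodhc", "wbpfi", "wbpfq", "wbpfsdizkeo", "wbpftfbvjeg", "wbpfuawwqp"
Leaf count: 17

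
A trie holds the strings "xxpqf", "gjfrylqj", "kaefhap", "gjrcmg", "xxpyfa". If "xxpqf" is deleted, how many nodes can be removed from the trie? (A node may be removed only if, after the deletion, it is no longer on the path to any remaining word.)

2

Walk "xxpqf" from the leaf back toward the root, removing each node that no remaining word uses.
The suffix "qf" (2 nodes) is used only by "xxpqf"; the node for "xxp" still has the child "y", so pruning stops there.
Nodes removed: 2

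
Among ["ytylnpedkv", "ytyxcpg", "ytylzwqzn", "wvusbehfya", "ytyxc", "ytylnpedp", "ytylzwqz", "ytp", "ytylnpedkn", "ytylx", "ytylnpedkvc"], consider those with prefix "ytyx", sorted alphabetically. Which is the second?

Filter for "ytyx…" and sort: "ytyxc", "ytyxcpg"
The 2nd is ytyxcpg.

ytyxcpg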